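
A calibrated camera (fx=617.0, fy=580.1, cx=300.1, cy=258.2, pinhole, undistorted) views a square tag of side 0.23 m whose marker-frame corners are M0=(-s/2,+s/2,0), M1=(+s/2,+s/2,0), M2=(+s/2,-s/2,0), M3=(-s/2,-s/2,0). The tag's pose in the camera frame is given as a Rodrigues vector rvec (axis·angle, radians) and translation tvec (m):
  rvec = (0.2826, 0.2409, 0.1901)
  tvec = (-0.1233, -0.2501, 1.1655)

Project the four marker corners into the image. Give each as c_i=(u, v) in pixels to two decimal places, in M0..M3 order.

Intrinsics K: fx=617.0, fy=580.1, cx=300.1, cy=258.2
Marker side s = 0.23 m; corners in marker frame (Z=0):
  M0 = (-0.1150, +0.1150, 0)
  M1 = (+0.1150, +0.1150, 0)
  M2 = (+0.1150, -0.1150, 0)
  M3 = (-0.1150, -0.1150, 0)
rvec = (0.2826, 0.2409, 0.1901), |rvec| = θ = 0.41717 rad = 23.902°
Rodrigues: sinθ=0.40518, 1−cosθ=0.08576; R = I + sinθ·[k]× + (1−cosθ)·[k]×²:
    [+0.95359 -0.15109 +0.26045]
    [+0.21818 +0.94284 -0.25191]
    [-0.20750 +0.29704 +0.93205]
t = (-0.1233, -0.2501, 1.1655) m
M0: Pc = R·M0+t = (-0.25034, -0.16676, +1.22352); u = 617.0·(-0.25034)/1.22352 + 300.1 = 173.8591, v = 580.1·(-0.16676)/1.22352 + 258.2 = 179.1330
M1: Pc = R·M1+t = (-0.03101, -0.11658, +1.17580); u = 617.0·(-0.03101)/1.17580 + 300.1 = 283.8267, v = 580.1·(-0.11658)/1.17580 + 258.2 = 200.6818
M2: Pc = R·M2+t = (+0.00374, -0.33344, +1.10748); u = 617.0·(+0.00374)/1.10748 + 300.1 = 302.1826, v = 580.1·(-0.33344)/1.10748 + 258.2 = 83.5457
M3: Pc = R·M3+t = (-0.21559, -0.38362, +1.15520); u = 617.0·(-0.21559)/1.15520 + 300.1 = 184.9531, v = 580.1·(-0.38362)/1.15520 + 258.2 = 65.5617

c0=(173.86, 179.13) c1=(283.83, 200.68) c2=(302.18, 83.55) c3=(184.95, 65.56)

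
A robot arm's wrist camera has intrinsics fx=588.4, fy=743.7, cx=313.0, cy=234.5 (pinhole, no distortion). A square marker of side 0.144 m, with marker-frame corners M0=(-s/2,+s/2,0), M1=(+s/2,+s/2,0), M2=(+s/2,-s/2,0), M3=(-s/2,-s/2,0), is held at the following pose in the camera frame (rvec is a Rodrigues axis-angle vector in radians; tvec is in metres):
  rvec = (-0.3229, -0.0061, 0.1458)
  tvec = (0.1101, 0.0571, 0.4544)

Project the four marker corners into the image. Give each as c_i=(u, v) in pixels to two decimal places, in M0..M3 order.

Intrinsics K: fx=588.4, fy=743.7, cx=313.0, cy=234.5
Marker side s = 0.144 m; corners in marker frame (Z=0):
  M0 = (-0.0720, +0.0720, 0)
  M1 = (+0.0720, +0.0720, 0)
  M2 = (+0.0720, -0.0720, 0)
  M3 = (-0.0720, -0.0720, 0)
rvec = (-0.3229, -0.0061, 0.1458), |rvec| = θ = 0.35434 rad = 20.302°
Rodrigues: sinθ=0.34697, 1−cosθ=0.06213; R = I + sinθ·[k]× + (1−cosθ)·[k]×²:
    [+0.98946 -0.14179 -0.02927]
    [+0.14374 +0.93789 +0.31575]
    [-0.01732 -0.31663 +0.94839]
t = (0.1101, 0.0571, 0.4544) m
M0: Pc = R·M0+t = (+0.02865, +0.11428, +0.43285); u = 588.4·(+0.02865)/0.43285 + 313.0 = 351.9450, v = 743.7·(+0.11428)/0.43285 + 234.5 = 430.8478
M1: Pc = R·M1+t = (+0.17113, +0.13498, +0.43036); u = 588.4·(+0.17113)/0.43036 + 313.0 = 546.9789, v = 743.7·(+0.13498)/0.43036 + 234.5 = 467.7557
M2: Pc = R·M2+t = (+0.19155, -0.00008, +0.47595); u = 588.4·(+0.19155)/0.47595 + 313.0 = 549.8071, v = 743.7·(-0.00008)/0.47595 + 234.5 = 234.3768
M3: Pc = R·M3+t = (+0.04907, -0.02078, +0.47844); u = 588.4·(+0.04907)/0.47844 + 313.0 = 373.3445, v = 743.7·(-0.02078)/0.47844 + 234.5 = 202.2028

c0=(351.95, 430.85) c1=(546.98, 467.76) c2=(549.81, 234.38) c3=(373.34, 202.20)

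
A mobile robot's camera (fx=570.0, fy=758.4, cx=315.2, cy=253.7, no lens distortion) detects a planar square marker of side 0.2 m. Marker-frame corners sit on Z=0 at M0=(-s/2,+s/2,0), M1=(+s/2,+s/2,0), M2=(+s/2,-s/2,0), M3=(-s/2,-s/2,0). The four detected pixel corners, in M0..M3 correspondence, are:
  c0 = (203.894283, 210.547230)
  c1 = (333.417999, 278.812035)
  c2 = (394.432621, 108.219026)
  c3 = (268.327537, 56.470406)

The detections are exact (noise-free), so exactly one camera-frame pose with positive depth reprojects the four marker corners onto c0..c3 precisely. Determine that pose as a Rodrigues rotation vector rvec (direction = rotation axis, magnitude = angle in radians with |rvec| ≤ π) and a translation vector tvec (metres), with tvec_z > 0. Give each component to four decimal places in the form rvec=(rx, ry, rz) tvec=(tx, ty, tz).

rvec=(-0.3230, 0.2550, 0.4078) tvec=(-0.0229, -0.0972, 0.7847)

Intrinsics K: fx=570.0, fy=758.4, cx=315.2, cy=253.7
Marker side s = 0.2 m; corners in marker frame (Z=0):
  M0 = (-0.1000, +0.1000, 0)
  M1 = (+0.1000, +0.1000, 0)
  M2 = (+0.1000, -0.1000, 0)
  M3 = (-0.1000, -0.1000, 0)
Detected image corners:
  c0 = (203.894283, 210.547230) px
  c1 = (333.417999, 278.812035) px
  c2 = (394.432621, 108.219026) px
  c3 = (268.327537, 56.470406) px
Planar DLT: solve 8×8 A·h = b for H (H[2,2]=1):
  H  [+522.16194 -411.31124 +298.55143]
  H  [+235.12792 +757.00784 +159.71181]
  H  [-0.38875 -0.32451 +1.00000]
B = K⁻¹H; ‖b₁‖=1.274387, ‖b₂‖=1.274387; λ = 2/(‖b₁‖+‖b₂‖) = 0.784691, sign → tz>0 ⇒ λ=+0.784691
r₁ = λ·B[:,0] = (+0.88752,+0.34532,-0.30505); r₂ = λ·B[:,1] = (-0.42542,+0.86843,-0.25464)
r₃ = r₁×r₂ = (+0.17698,+0.35577,+0.91766); SVD([r₁ r₂ r₃]) → R = UVᵀ:
  R  [+0.88752 -0.42542 +0.17698]
  R  [+0.34532 +0.86843 +0.35577]
  R  [-0.30505 -0.25464 +0.91766]
t = (-0.02292, -0.09725, +0.78469) m
tr R = 2.673616; θ = arccos((tr R − 1)/2) = 0.579369 rad = 33.195°
axis k = ((R−Rᵀ)₃₂, (R−Rᵀ)₁₃, (R−Rᵀ)₂₁) / (2 sinθ) = (-0.557461, +0.440215, +0.703881)
rvec = θ·k = (-0.322976, +0.255047, +0.407807)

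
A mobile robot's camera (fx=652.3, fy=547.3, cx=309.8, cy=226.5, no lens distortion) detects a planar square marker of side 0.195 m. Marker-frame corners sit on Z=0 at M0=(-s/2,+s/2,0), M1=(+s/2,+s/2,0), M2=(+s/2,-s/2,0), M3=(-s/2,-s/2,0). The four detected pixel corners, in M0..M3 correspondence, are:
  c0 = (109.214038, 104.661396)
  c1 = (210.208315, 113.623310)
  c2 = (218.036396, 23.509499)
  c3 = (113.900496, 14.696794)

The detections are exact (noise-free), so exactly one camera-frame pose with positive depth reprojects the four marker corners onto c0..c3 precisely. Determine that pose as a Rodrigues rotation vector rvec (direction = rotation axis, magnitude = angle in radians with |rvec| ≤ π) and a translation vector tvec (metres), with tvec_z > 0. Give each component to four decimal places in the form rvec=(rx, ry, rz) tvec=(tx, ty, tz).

Intrinsics K: fx=652.3, fy=547.3, cx=309.8, cy=226.5
Marker side s = 0.195 m; corners in marker frame (Z=0):
  M0 = (-0.0975, +0.0975, 0)
  M1 = (+0.0975, +0.0975, 0)
  M2 = (+0.0975, -0.0975, 0)
  M3 = (-0.0975, -0.0975, 0)
Detected image corners:
  c0 = (109.214038, 104.661396) px
  c1 = (210.208315, 113.623310) px
  c2 = (218.036396, 23.509499) px
  c3 = (113.900496, 14.696794) px
Planar DLT: solve 8×8 A·h = b for H (H[2,2]=1):
  H  [+521.96738 -6.72803 +162.67304]
  H  [+44.05184 +471.71767 +64.79551]
  H  [-0.02386 +0.15562 +1.00000]
B = K⁻¹H; ‖b₁‖=0.816891, ‖b₂‖=0.816891; λ = 2/(‖b₁‖+‖b₂‖) = 1.224154, sign → tz>0 ⇒ λ=+1.224154
r₁ = λ·B[:,0] = (+0.99343,+0.11062,-0.02921); r₂ = λ·B[:,1] = (-0.10311,+0.97626,+0.19051)
r₃ = r₁×r₂ = (+0.04959,-0.18625,+0.98125); SVD([r₁ r₂ r₃]) → R = UVᵀ:
  R  [+0.99343 -0.10311 +0.04959]
  R  [+0.11062 +0.97626 -0.18625]
  R  [-0.02921 +0.19051 +0.98125]
t = (-0.27611, -0.36169, +1.22415) m
tr R = 2.950941; θ = arccos((tr R − 1)/2) = 0.221948 rad = 12.717°
axis k = ((R−Rᵀ)₃₂, (R−Rᵀ)₁₃, (R−Rᵀ)₂₁) / (2 sinθ) = (+0.855750, +0.178973, +0.485448)
rvec = θ·k = (+0.189932, +0.039723, +0.107744)

rvec=(0.1899, 0.0397, 0.1077) tvec=(-0.2761, -0.3617, 1.2242)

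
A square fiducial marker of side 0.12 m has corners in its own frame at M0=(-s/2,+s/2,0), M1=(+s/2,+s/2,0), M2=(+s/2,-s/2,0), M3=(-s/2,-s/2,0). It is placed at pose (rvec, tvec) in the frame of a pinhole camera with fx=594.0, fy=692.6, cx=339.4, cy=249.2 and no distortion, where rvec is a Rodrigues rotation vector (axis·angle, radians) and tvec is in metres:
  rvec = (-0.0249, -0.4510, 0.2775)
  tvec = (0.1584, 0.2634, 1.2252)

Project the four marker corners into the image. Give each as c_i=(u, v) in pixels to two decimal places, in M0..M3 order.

Intrinsics K: fx=594.0, fy=692.6, cx=339.4, cy=249.2
Marker side s = 0.12 m; corners in marker frame (Z=0):
  M0 = (-0.0600, +0.0600, 0)
  M1 = (+0.0600, +0.0600, 0)
  M2 = (+0.0600, -0.0600, 0)
  M3 = (-0.0600, -0.0600, 0)
rvec = (-0.0249, -0.4510, 0.2775), |rvec| = θ = 0.53012 rad = 30.374°
Rodrigues: sinθ=0.50564, 1−cosθ=0.13725; R = I + sinθ·[k]× + (1−cosθ)·[k]×²:
    [+0.86305 -0.25920 -0.43355]
    [+0.27017 +0.96209 -0.03737]
    [+0.42680 -0.08487 +0.90036]
t = (0.1584, 0.2634, 1.2252) m
M0: Pc = R·M0+t = (+0.09107, +0.30492, +1.19450); u = 594.0·(+0.09107)/1.19450 + 339.4 = 384.6848, v = 692.6·(+0.30492)/1.19450 + 249.2 = 425.9972
M1: Pc = R·M1+t = (+0.19463, +0.33734, +1.24572); u = 594.0·(+0.19463)/1.24572 + 339.4 = 432.2068, v = 692.6·(+0.33734)/1.24572 + 249.2 = 436.7537
M2: Pc = R·M2+t = (+0.22573, +0.22188, +1.25590); u = 594.0·(+0.22573)/1.25590 + 339.4 = 446.1653, v = 692.6·(+0.22188)/1.25590 + 249.2 = 371.5644
M3: Pc = R·M3+t = (+0.12217, +0.18946, +1.20468); u = 594.0·(+0.12217)/1.20468 + 339.4 = 399.6385, v = 692.6·(+0.18946)/1.20468 + 249.2 = 358.1274

c0=(384.68, 426.00) c1=(432.21, 436.75) c2=(446.17, 371.56) c3=(399.64, 358.13)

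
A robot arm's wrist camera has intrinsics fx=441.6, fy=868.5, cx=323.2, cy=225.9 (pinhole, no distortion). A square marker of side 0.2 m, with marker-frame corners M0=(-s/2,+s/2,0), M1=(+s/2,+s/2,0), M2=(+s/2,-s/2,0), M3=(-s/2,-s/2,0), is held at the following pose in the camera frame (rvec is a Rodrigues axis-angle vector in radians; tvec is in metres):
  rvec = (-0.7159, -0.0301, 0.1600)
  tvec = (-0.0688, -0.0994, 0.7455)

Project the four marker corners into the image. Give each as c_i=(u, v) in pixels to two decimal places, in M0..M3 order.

Intrinsics K: fx=441.6, fy=868.5, cx=323.2, cy=225.9
Marker side s = 0.2 m; corners in marker frame (Z=0):
  M0 = (-0.1000, +0.1000, 0)
  M1 = (+0.1000, +0.1000, 0)
  M2 = (+0.1000, -0.1000, 0)
  M3 = (-0.1000, -0.1000, 0)
rvec = (-0.7159, -0.0301, 0.1600), |rvec| = θ = 0.73418 rad = 42.065°
Rodrigues: sinθ=0.66998, 1−cosθ=0.25762; R = I + sinθ·[k]× + (1−cosθ)·[k]×²:
    [+0.98733 -0.13571 -0.08221]
    [+0.15631 +0.74281 +0.65100]
    [-0.02728 -0.65560 +0.75462]
t = (-0.0688, -0.0994, 0.7455) m
M0: Pc = R·M0+t = (-0.18110, -0.04075, +0.68267); u = 441.6·(-0.18110)/0.68267 + 323.2 = 206.0485, v = 868.5·(-0.04075)/0.68267 + 225.9 = 174.0581
M1: Pc = R·M1+t = (+0.01636, -0.00949, +0.67721); u = 441.6·(+0.01636)/0.67721 + 323.2 = 333.8695, v = 868.5·(-0.00949)/0.67721 + 225.9 = 213.7322
M2: Pc = R·M2+t = (+0.04350, -0.15805, +0.80833); u = 441.6·(+0.04350)/0.80833 + 323.2 = 346.9667, v = 868.5·(-0.15805)/0.80833 + 225.9 = 56.0849
M3: Pc = R·M3+t = (-0.15396, -0.18931, +0.81379); u = 441.6·(-0.15396)/0.81379 + 323.2 = 239.6528, v = 868.5·(-0.18931)/0.81379 + 225.9 = 23.8601

c0=(206.05, 174.06) c1=(333.87, 213.73) c2=(346.97, 56.08) c3=(239.65, 23.86)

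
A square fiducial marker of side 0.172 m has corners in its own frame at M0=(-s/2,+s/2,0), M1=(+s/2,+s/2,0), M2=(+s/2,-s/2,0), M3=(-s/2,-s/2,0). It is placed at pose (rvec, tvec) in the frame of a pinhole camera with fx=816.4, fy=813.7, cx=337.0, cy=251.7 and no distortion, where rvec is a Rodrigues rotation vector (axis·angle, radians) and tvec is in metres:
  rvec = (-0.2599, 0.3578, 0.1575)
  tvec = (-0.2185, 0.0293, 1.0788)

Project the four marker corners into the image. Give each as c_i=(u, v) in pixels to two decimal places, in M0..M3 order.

Intrinsics K: fx=816.4, fy=813.7, cx=337.0, cy=251.7
Marker side s = 0.172 m; corners in marker frame (Z=0):
  M0 = (-0.0860, +0.0860, 0)
  M1 = (+0.0860, +0.0860, 0)
  M2 = (+0.0860, -0.0860, 0)
  M3 = (-0.0860, -0.0860, 0)
rvec = (-0.2599, 0.3578, 0.1575), |rvec| = θ = 0.46944 rad = 26.897°
Rodrigues: sinθ=0.45239, 1−cosθ=0.10818; R = I + sinθ·[k]× + (1−cosθ)·[k]×²:
    [+0.92498 -0.19743 +0.32471]
    [+0.10613 +0.95466 +0.27812]
    [-0.36490 -0.22280 +0.90400]
t = (-0.2185, 0.0293, 1.0788) m
M0: Pc = R·M0+t = (-0.31503, +0.10227, +1.09102); u = 816.4·(-0.31503)/1.09102 + 337.0 = 101.2684, v = 813.7·(+0.10227)/1.09102 + 251.7 = 327.9775
M1: Pc = R·M1+t = (-0.15593, +0.12053, +1.02826); u = 816.4·(-0.15593)/1.02826 + 337.0 = 213.1968, v = 813.7·(+0.12053)/1.02826 + 251.7 = 347.0787
M2: Pc = R·M2+t = (-0.12197, -0.04367, +1.06658); u = 816.4·(-0.12197)/1.06658 + 337.0 = 243.6372, v = 813.7·(-0.04367)/1.06658 + 251.7 = 218.3809
M3: Pc = R·M3+t = (-0.28107, -0.06193, +1.12934); u = 816.4·(-0.28107)/1.12934 + 337.0 = 133.8151, v = 813.7·(-0.06193)/1.12934 + 251.7 = 207.0801

c0=(101.27, 327.98) c1=(213.20, 347.08) c2=(243.64, 218.38) c3=(133.82, 207.08)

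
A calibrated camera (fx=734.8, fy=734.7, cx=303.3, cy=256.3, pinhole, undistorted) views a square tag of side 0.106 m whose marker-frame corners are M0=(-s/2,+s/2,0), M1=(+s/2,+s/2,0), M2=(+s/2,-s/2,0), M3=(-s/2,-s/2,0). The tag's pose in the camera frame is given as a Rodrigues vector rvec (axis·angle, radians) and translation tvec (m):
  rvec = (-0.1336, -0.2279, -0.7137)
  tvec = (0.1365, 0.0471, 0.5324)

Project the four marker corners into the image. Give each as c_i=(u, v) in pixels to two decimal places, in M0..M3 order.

c0=(492.03, 427.34) c1=(587.76, 328.33) c2=(491.38, 221.31) c3=(391.56, 313.97)

Intrinsics K: fx=734.8, fy=734.7, cx=303.3, cy=256.3
Marker side s = 0.106 m; corners in marker frame (Z=0):
  M0 = (-0.0530, +0.0530, 0)
  M1 = (+0.0530, +0.0530, 0)
  M2 = (+0.0530, -0.0530, 0)
  M3 = (-0.0530, -0.0530, 0)
rvec = (-0.1336, -0.2279, -0.7137), |rvec| = θ = 0.76102 rad = 43.603°
Rodrigues: sinθ=0.68966, 1−cosθ=0.27587; R = I + sinθ·[k]× + (1−cosθ)·[k]×²:
    [+0.73263 +0.66128 -0.16111]
    [-0.63227 +0.74887 +0.19855]
    [+0.25195 -0.04360 +0.96676]
t = (0.1365, 0.0471, 0.5324) m
M0: Pc = R·M0+t = (+0.13272, +0.12030, +0.51674); u = 734.8·(+0.13272)/0.51674 + 303.3 = 492.0257, v = 734.7·(+0.12030)/0.51674 + 256.3 = 427.3446
M1: Pc = R·M1+t = (+0.21038, +0.05328, +0.54344); u = 734.8·(+0.21038)/0.54344 + 303.3 = 587.7556, v = 734.7·(+0.05328)/0.54344 + 256.3 = 328.3307
M2: Pc = R·M2+t = (+0.14028, -0.02610, +0.54806); u = 734.8·(+0.14028)/0.54806 + 303.3 = 491.3785, v = 734.7·(-0.02610)/0.54806 + 256.3 = 221.3110
M3: Pc = R·M3+t = (+0.06262, +0.04092, +0.52136); u = 734.8·(+0.06262)/0.52136 + 303.3 = 391.5601, v = 734.7·(+0.04092)/0.52136 + 256.3 = 313.9652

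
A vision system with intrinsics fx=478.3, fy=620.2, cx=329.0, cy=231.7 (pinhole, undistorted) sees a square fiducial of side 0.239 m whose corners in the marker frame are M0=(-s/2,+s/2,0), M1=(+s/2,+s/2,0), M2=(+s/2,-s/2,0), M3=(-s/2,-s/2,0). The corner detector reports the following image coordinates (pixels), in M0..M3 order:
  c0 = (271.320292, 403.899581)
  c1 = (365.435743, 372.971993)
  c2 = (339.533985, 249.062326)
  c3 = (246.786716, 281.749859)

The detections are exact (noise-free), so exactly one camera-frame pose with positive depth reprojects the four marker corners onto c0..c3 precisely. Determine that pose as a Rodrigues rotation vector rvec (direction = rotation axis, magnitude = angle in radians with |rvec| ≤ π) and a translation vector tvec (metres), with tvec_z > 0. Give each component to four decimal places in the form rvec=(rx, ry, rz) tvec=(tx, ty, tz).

rvec=(-0.0381, 0.0891, -0.2659) tvec=(-0.0580, 0.1794, 1.1709)

Intrinsics K: fx=478.3, fy=620.2, cx=329.0, cy=231.7
Marker side s = 0.239 m; corners in marker frame (Z=0):
  M0 = (-0.1195, +0.1195, 0)
  M1 = (+0.1195, +0.1195, 0)
  M2 = (+0.1195, -0.1195, 0)
  M3 = (-0.1195, -0.1195, 0)
Detected image corners:
  c0 = (271.320292, 403.899581) px
  c1 = (365.435743, 372.971993) px
  c2 = (339.533985, 249.062326) px
  c3 = (246.786716, 281.749859) px
Planar DLT: solve 8×8 A·h = b for H (H[2,2]=1):
  H  [+369.27647 +92.59383 +305.31064]
  H  [-156.23652 +500.95021 +326.74540]
  H  [-0.07076 -0.04217 +1.00000]
B = K⁻¹H; ‖b₁‖=0.854076, ‖b₂‖=0.854076; λ = 2/(‖b₁‖+‖b₂‖) = 1.170856, sign → tz>0 ⇒ λ=+1.170856
r₁ = λ·B[:,0] = (+0.96096,-0.26400,-0.08285); r₂ = λ·B[:,1] = (+0.26063,+0.96418,-0.04938)
r₃ = r₁×r₂ = (+0.09291,+0.02586,+0.99534); SVD([r₁ r₂ r₃]) → R = UVᵀ:
  R  [+0.96096 +0.26063 +0.09291]
  R  [-0.26400 +0.96418 +0.02586]
  R  [-0.08285 -0.04938 +0.99534]
t = (-0.05799, +0.17943, +1.17086) m
tr R = 2.920470; θ = arccos((tr R − 1)/2) = 0.282953 rad = 16.212°
axis k = ((R−Rᵀ)₃₂, (R−Rᵀ)₁₃, (R−Rᵀ)₂₁) / (2 sinθ) = (-0.134740, +0.314766, -0.939557)
rvec = θ·k = (-0.038125, +0.089064, -0.265850)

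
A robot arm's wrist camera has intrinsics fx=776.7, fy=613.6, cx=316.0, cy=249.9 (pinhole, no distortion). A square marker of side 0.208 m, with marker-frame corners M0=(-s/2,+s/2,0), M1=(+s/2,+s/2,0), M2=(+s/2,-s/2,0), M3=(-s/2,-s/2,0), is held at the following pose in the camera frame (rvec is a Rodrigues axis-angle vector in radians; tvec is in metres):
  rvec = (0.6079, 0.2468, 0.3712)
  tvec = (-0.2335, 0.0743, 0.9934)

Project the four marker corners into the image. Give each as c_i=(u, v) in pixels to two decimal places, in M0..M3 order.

Intrinsics K: fx=776.7, fy=613.6, cx=316.0, cy=249.9
Marker side s = 0.208 m; corners in marker frame (Z=0):
  M0 = (-0.1040, +0.1040, 0)
  M1 = (+0.1040, +0.1040, 0)
  M2 = (+0.1040, -0.1040, 0)
  M3 = (-0.1040, -0.1040, 0)
rvec = (0.6079, 0.2468, 0.3712), |rvec| = θ = 0.75382 rad = 43.191°
Rodrigues: sinθ=0.68443, 1−cosθ=0.27092; R = I + sinθ·[k]× + (1−cosθ)·[k]×²:
    [+0.90527 -0.26550 +0.33167]
    [+0.40856 +0.75812 -0.50826]
    [-0.11650 +0.59562 +0.79477]
t = (-0.2335, 0.0743, 0.9934) m
M0: Pc = R·M0+t = (-0.35526, +0.11065, +1.06746); u = 776.7·(-0.35526)/1.06746 + 316.0 = 57.5076, v = 613.6·(+0.11065)/1.06746 + 249.9 = 313.5066
M1: Pc = R·M1+t = (-0.16696, +0.19563, +1.04323); u = 776.7·(-0.16696)/1.04323 + 316.0 = 191.6924, v = 613.6·(+0.19563)/1.04323 + 249.9 = 364.9673
M2: Pc = R·M2+t = (-0.11174, +0.03795, +0.91934); u = 776.7·(-0.11174)/0.91934 + 316.0 = 221.5968, v = 613.6·(+0.03795)/0.91934 + 249.9 = 275.2262
M3: Pc = R·M3+t = (-0.30004, -0.04703, +0.94357); u = 776.7·(-0.30004)/0.94357 + 316.0 = 69.0259, v = 613.6·(-0.04703)/0.94357 + 249.9 = 219.3135

c0=(57.51, 313.51) c1=(191.69, 364.97) c2=(221.60, 275.23) c3=(69.03, 219.31)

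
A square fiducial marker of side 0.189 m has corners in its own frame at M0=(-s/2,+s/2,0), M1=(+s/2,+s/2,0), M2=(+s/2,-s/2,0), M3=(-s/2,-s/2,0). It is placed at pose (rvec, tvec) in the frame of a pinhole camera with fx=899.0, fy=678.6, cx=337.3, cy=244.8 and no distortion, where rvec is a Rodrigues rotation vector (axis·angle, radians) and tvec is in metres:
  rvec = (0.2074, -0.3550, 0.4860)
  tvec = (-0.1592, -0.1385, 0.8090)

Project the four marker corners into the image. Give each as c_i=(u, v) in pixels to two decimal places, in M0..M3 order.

c0=(12.11, 161.41) c1=(203.30, 231.13) c2=(299.60, 97.84) c3=(112.26, 13.66)

Intrinsics K: fx=899.0, fy=678.6, cx=337.3, cy=244.8
Marker side s = 0.189 m; corners in marker frame (Z=0):
  M0 = (-0.0945, +0.0945, 0)
  M1 = (+0.0945, +0.0945, 0)
  M2 = (+0.0945, -0.0945, 0)
  M3 = (-0.0945, -0.0945, 0)
rvec = (0.2074, -0.3550, 0.4860), |rvec| = θ = 0.63658 rad = 36.473°
Rodrigues: sinθ=0.59445, 1−cosθ=0.19587; R = I + sinθ·[k]× + (1−cosθ)·[k]×²:
    [+0.82492 -0.48942 -0.28279]
    [+0.41825 +0.86505 -0.27706]
    [+0.38022 +0.11028 +0.91830]
t = (-0.1592, -0.1385, 0.8090) m
M0: Pc = R·M0+t = (-0.28341, -0.09628, +0.78349); u = 899.0·(-0.28341)/0.78349 + 337.3 = 12.1121, v = 678.6·(-0.09628)/0.78349 + 244.8 = 161.4117
M1: Pc = R·M1+t = (-0.12750, -0.01723, +0.85535); u = 899.0·(-0.12750)/0.85535 + 337.3 = 203.2991, v = 678.6·(-0.01723)/0.85535 + 244.8 = 231.1314
M2: Pc = R·M2+t = (-0.03499, -0.18072, +0.83451); u = 899.0·(-0.03499)/0.83451 + 337.3 = 299.6013, v = 678.6·(-0.18072)/0.83451 + 244.8 = 97.8415
M3: Pc = R·M3+t = (-0.19090, -0.25977, +0.76265); u = 899.0·(-0.19090)/0.76265 + 337.3 = 112.2634, v = 678.6·(-0.25977)/0.76265 + 244.8 = 13.6567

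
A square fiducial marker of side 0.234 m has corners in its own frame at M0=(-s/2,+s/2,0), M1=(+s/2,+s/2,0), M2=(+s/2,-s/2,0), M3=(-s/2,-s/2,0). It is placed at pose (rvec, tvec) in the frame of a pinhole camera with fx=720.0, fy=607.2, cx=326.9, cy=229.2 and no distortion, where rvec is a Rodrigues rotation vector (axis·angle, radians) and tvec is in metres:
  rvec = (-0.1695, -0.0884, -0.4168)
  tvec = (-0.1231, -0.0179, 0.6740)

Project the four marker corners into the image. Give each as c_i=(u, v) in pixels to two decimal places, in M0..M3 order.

Intrinsics K: fx=720.0, fy=607.2, cx=326.9, cy=229.2
Marker side s = 0.234 m; corners in marker frame (Z=0):
  M0 = (-0.1170, +0.1170, 0)
  M1 = (+0.1170, +0.1170, 0)
  M2 = (+0.1170, -0.1170, 0)
  M3 = (-0.1170, -0.1170, 0)
rvec = (-0.1695, -0.0884, -0.4168), |rvec| = θ = 0.45855 rad = 26.273°
Rodrigues: sinθ=0.44265, 1−cosθ=0.10330; R = I + sinθ·[k]× + (1−cosθ)·[k]×²:
    [+0.91081 +0.40971 -0.05063]
    [-0.39498 +0.90054 +0.18172]
    [+0.12004 -0.14552 +0.98205]
t = (-0.1231, -0.0179, 0.6740) m
M0: Pc = R·M0+t = (-0.18173, +0.13368, +0.64293); u = 720.0·(-0.18173)/0.64293 + 326.9 = 123.3862, v = 607.2·(+0.13368)/0.64293 + 229.2 = 355.4471
M1: Pc = R·M1+t = (+0.03140, +0.04125, +0.67102); u = 720.0·(+0.03140)/0.67102 + 326.9 = 360.5928, v = 607.2·(+0.04125)/0.67102 + 229.2 = 266.5262
M2: Pc = R·M2+t = (-0.06447, -0.16948, +0.70507); u = 720.0·(-0.06447)/0.70507 + 326.9 = 261.0640, v = 607.2·(-0.16948)/0.70507 + 229.2 = 83.2491
M3: Pc = R·M3+t = (-0.27760, -0.07705, +0.67698); u = 720.0·(-0.27760)/0.67698 + 326.9 = 31.6590, v = 607.2·(-0.07705)/0.67698 + 229.2 = 160.0926

c0=(123.39, 355.45) c1=(360.59, 266.53) c2=(261.06, 83.25) c3=(31.66, 160.09)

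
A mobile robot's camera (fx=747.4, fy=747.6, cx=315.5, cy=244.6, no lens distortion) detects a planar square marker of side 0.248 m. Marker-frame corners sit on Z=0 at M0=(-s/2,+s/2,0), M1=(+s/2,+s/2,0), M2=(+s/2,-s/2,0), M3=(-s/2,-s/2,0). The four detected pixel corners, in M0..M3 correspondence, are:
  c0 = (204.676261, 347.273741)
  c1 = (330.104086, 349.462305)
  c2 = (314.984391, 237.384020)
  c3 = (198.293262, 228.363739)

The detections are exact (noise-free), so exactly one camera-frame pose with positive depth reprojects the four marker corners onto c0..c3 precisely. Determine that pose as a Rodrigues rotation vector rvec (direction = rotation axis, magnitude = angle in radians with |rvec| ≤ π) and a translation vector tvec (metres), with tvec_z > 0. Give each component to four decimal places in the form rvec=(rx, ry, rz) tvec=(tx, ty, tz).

rvec=(-0.4953, -0.3895, -0.0270) tvec=(-0.1012, 0.0857, 1.4609)

Intrinsics K: fx=747.4, fy=747.6, cx=315.5, cy=244.6
Marker side s = 0.248 m; corners in marker frame (Z=0):
  M0 = (-0.1240, +0.1240, 0)
  M1 = (+0.1240, +0.1240, 0)
  M2 = (+0.1240, -0.1240, 0)
  M3 = (-0.1240, -0.1240, 0)
Detected image corners:
  c0 = (204.676261, 347.273741) px
  c1 = (330.104086, 349.462305) px
  c2 = (314.984391, 237.384020) px
  c3 = (198.293262, 228.363739) px
Planar DLT: solve 8×8 A·h = b for H (H[2,2]=1):
  H  [+553.93942 -38.24471 +263.70993]
  H  [+96.87350 +374.14857 +288.46400]
  H  [+0.25373 -0.31354 +1.00000]
B = K⁻¹H; ‖b₁‖=0.684517, ‖b₂‖=0.684517; λ = 2/(‖b₁‖+‖b₂‖) = 1.460883, sign → tz>0 ⇒ λ=+1.460883
r₁ = λ·B[:,0] = (+0.92627,+0.06802,+0.37067); r₂ = λ·B[:,1] = (+0.11860,+0.88098,-0.45804)
r₃ = r₁×r₂ = (-0.35771,+0.46823,+0.80796); SVD([r₁ r₂ r₃]) → R = UVᵀ:
  R  [+0.92627 +0.11860 -0.35771]
  R  [+0.06802 +0.88098 +0.46823]
  R  [+0.37067 -0.45804 +0.80796]
t = (-0.10123, +0.08571, +1.46088) m
tr R = 2.615216; θ = arccos((tr R − 1)/2) = 0.630712 rad = 36.137°
axis k = ((R−Rᵀ)₃₂, (R−Rᵀ)₁₃, (R−Rᵀ)₂₁) / (2 sinθ) = (-0.785348, -0.617568, -0.042880)
rvec = θ·k = (-0.495328, -0.389508, -0.027045)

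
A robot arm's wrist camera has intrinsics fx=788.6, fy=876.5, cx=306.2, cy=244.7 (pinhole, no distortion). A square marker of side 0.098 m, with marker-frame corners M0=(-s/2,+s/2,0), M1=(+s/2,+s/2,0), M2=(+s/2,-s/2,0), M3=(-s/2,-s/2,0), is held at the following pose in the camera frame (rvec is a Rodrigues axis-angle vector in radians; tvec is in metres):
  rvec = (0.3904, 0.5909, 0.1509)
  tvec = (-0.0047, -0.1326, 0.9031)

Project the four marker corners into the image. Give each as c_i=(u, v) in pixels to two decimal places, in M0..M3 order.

c0=(267.65, 152.33) c1=(336.27, 170.94) c2=(340.13, 75.90) c3=(268.34, 61.74)

Intrinsics K: fx=788.6, fy=876.5, cx=306.2, cy=244.7
Marker side s = 0.098 m; corners in marker frame (Z=0):
  M0 = (-0.0490, +0.0490, 0)
  M1 = (+0.0490, +0.0490, 0)
  M2 = (+0.0490, -0.0490, 0)
  M3 = (-0.0490, -0.0490, 0)
rvec = (0.3904, 0.5909, 0.1509), |rvec| = θ = 0.72412 rad = 41.489°
Rodrigues: sinθ=0.66247, 1−cosθ=0.25092; R = I + sinθ·[k]× + (1−cosθ)·[k]×²:
    [+0.82202 -0.02766 +0.56879]
    [+0.24845 +0.91617 -0.31450]
    [-0.51241 +0.39983 +0.75998]
t = (-0.0047, -0.1326, 0.9031) m
M0: Pc = R·M0+t = (-0.04633, -0.09988, +0.94780); u = 788.6·(-0.04633)/0.94780 + 306.2 = 267.6483, v = 876.5·(-0.09988)/0.94780 + 244.7 = 152.3323
M1: Pc = R·M1+t = (+0.03422, -0.07553, +0.89758); u = 788.6·(+0.03422)/0.89758 + 306.2 = 336.2680, v = 876.5·(-0.07553)/0.89758 + 244.7 = 170.9404
M2: Pc = R·M2+t = (+0.03693, -0.16532, +0.85840); u = 788.6·(+0.03693)/0.85840 + 306.2 = 340.1311, v = 876.5·(-0.16532)/0.85840 + 244.7 = 75.8957
M3: Pc = R·M3+t = (-0.04362, -0.18967, +0.90862); u = 788.6·(-0.04362)/0.90862 + 306.2 = 268.3387, v = 876.5·(-0.18967)/0.90862 + 244.7 = 61.7378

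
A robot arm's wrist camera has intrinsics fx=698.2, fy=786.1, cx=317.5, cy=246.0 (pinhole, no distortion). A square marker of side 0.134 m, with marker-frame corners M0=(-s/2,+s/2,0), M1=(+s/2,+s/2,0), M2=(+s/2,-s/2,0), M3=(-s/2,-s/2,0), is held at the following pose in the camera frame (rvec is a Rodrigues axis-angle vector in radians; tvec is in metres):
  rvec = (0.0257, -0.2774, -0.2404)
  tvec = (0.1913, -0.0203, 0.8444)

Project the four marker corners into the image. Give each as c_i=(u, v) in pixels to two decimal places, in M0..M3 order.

c0=(438.82, 303.51) c1=(534.59, 272.12) c2=(511.33, 153.20) c3=(413.63, 179.69)

Intrinsics K: fx=698.2, fy=786.1, cx=317.5, cy=246.0
Marker side s = 0.134 m; corners in marker frame (Z=0):
  M0 = (-0.0670, +0.0670, 0)
  M1 = (+0.0670, +0.0670, 0)
  M2 = (+0.0670, -0.0670, 0)
  M3 = (-0.0670, -0.0670, 0)
rvec = (0.0257, -0.2774, -0.2404), |rvec| = θ = 0.36797 rad = 21.083°
Rodrigues: sinθ=0.35972, 1−cosθ=0.06694; R = I + sinθ·[k]× + (1−cosθ)·[k]×²:
    [+0.93339 +0.23149 -0.27424]
    [-0.23854 +0.97110 +0.00785]
    [+0.26813 +0.05809 +0.96163]
t = (0.1913, -0.0203, 0.8444) m
M0: Pc = R·M0+t = (+0.14427, +0.06075, +0.83033); u = 698.2·(+0.14427)/0.83033 + 317.5 = 438.8151, v = 786.1·(+0.06075)/0.83033 + 246.0 = 303.5101
M1: Pc = R·M1+t = (+0.26935, +0.02878, +0.86626); u = 698.2·(+0.26935)/0.86626 + 317.5 = 534.5923, v = 786.1·(+0.02878)/0.86626 + 246.0 = 272.1187
M2: Pc = R·M2+t = (+0.23833, -0.10135, +0.85847); u = 698.2·(+0.23833)/0.85847 + 317.5 = 511.3327, v = 786.1·(-0.10135)/0.85847 + 246.0 = 153.1981
M3: Pc = R·M3+t = (+0.11325, -0.06938, +0.82254); u = 698.2·(+0.11325)/0.82254 + 317.5 = 413.6331, v = 786.1·(-0.06938)/0.82254 + 246.0 = 179.6921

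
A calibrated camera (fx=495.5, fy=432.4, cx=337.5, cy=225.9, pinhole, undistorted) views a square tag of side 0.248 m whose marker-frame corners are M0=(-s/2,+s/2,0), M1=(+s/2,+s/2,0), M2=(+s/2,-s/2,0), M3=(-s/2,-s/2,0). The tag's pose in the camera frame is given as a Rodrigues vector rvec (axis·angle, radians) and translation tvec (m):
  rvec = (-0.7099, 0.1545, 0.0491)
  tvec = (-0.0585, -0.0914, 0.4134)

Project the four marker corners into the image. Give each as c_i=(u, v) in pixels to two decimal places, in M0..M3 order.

Intrinsics K: fx=495.5, fy=432.4, cx=337.5, cy=225.9
Marker side s = 0.248 m; corners in marker frame (Z=0):
  M0 = (-0.1240, +0.1240, 0)
  M1 = (+0.1240, +0.1240, 0)
  M2 = (+0.1240, -0.1240, 0)
  M3 = (-0.1240, -0.1240, 0)
rvec = (-0.7099, 0.1545, 0.0491), |rvec| = θ = 0.72818 rad = 41.721°
Rodrigues: sinθ=0.66551, 1−cosθ=0.25361; R = I + sinθ·[k]× + (1−cosθ)·[k]×²:
    [+0.98743 -0.09733 +0.12453]
    [-0.00758 +0.75781 +0.65243]
    [-0.15788 -0.64518 +0.74754]
t = (-0.0585, -0.0914, 0.4134) m
M0: Pc = R·M0+t = (-0.19301, +0.00351, +0.35297); u = 495.5·(-0.19301)/0.35297 + 337.5 = 66.5547, v = 432.4·(+0.00351)/0.35297 + 225.9 = 230.1980
M1: Pc = R·M1+t = (+0.05187, +0.00163, +0.31382); u = 495.5·(+0.05187)/0.31382 + 337.5 = 419.4019, v = 432.4·(+0.00163)/0.31382 + 225.9 = 228.1426
M2: Pc = R·M2+t = (+0.07601, -0.18631, +0.47383); u = 495.5·(+0.07601)/0.47383 + 337.5 = 416.9877, v = 432.4·(-0.18631)/0.47383 + 225.9 = 55.8800
M3: Pc = R·M3+t = (-0.16887, -0.18443, +0.51298); u = 495.5·(-0.16887)/0.51298 + 337.5 = 174.3820, v = 432.4·(-0.18443)/0.51298 + 225.9 = 70.4423

c0=(66.55, 230.20) c1=(419.40, 228.14) c2=(416.99, 55.88) c3=(174.38, 70.44)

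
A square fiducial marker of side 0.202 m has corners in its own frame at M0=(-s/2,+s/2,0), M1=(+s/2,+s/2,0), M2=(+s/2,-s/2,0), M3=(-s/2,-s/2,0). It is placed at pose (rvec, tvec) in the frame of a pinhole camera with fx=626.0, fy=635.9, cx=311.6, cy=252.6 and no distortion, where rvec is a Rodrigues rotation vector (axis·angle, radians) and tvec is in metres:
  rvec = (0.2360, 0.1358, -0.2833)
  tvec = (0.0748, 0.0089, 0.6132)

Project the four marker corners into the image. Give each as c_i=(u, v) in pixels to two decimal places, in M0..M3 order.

Intrinsics K: fx=626.0, fy=635.9, cx=311.6, cy=252.6
Marker side s = 0.202 m; corners in marker frame (Z=0):
  M0 = (-0.1010, +0.1010, 0)
  M1 = (+0.1010, +0.1010, 0)
  M2 = (+0.1010, -0.1010, 0)
  M3 = (-0.1010, -0.1010, 0)
rvec = (0.2360, 0.1358, -0.2833), |rvec| = θ = 0.39293 rad = 22.513°
Rodrigues: sinθ=0.38290, 1−cosθ=0.07621; R = I + sinθ·[k]× + (1−cosθ)·[k]×²:
    [+0.95128 +0.29189 +0.09933]
    [-0.26025 +0.93289 -0.24896]
    [-0.16533 +0.21098 +0.96341]
t = (0.0748, 0.0089, 0.6132) m
M0: Pc = R·M0+t = (+0.00820, +0.12941, +0.65121); u = 626.0·(+0.00820)/0.65121 + 311.6 = 319.4835, v = 635.9·(+0.12941)/0.65121 + 252.6 = 378.9651
M1: Pc = R·M1+t = (+0.20036, +0.07684, +0.61781); u = 626.0·(+0.20036)/0.61781 + 311.6 = 514.6157, v = 635.9·(+0.07684)/0.61781 + 252.6 = 331.6870
M2: Pc = R·M2+t = (+0.14140, -0.11161, +0.57519); u = 626.0·(+0.14140)/0.57519 + 311.6 = 465.4891, v = 635.9·(-0.11161)/0.57519 + 252.6 = 129.2135
M3: Pc = R·M3+t = (-0.05076, -0.05904, +0.60859); u = 626.0·(-0.05076)/0.60859 + 311.6 = 259.3880, v = 635.9·(-0.05904)/0.60859 + 252.6 = 190.9134

c0=(319.48, 378.97) c1=(514.62, 331.69) c2=(465.49, 129.21) c3=(259.39, 190.91)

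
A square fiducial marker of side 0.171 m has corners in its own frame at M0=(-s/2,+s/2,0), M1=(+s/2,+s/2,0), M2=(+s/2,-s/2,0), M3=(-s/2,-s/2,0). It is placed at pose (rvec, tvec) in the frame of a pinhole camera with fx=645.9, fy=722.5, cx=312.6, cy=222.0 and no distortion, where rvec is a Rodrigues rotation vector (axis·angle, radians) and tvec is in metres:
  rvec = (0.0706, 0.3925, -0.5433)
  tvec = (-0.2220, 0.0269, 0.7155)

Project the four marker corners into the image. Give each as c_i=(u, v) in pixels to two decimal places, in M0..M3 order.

Intrinsics K: fx=645.9, fy=722.5, cx=312.6, cy=222.0
Marker side s = 0.171 m; corners in marker frame (Z=0):
  M0 = (-0.0855, +0.0855, 0)
  M1 = (+0.0855, +0.0855, 0)
  M2 = (+0.0855, -0.0855, 0)
  M3 = (-0.0855, -0.0855, 0)
rvec = (0.0706, 0.3925, -0.5433), |rvec| = θ = 0.67396 rad = 38.615°
Rodrigues: sinθ=0.62408, 1−cosθ=0.21864; R = I + sinθ·[k]× + (1−cosθ)·[k]×²:
    [+0.78376 +0.51643 +0.34499]
    [-0.48976 +0.85552 -0.16802]
    [-0.38192 -0.03727 +0.92344]
t = (-0.2220, 0.0269, 0.7155) m
M0: Pc = R·M0+t = (-0.24486, +0.14192, +0.74497); u = 645.9·(-0.24486)/0.74497 + 312.6 = 100.3052, v = 722.5·(+0.14192)/0.74497 + 222.0 = 359.6406
M1: Pc = R·M1+t = (-0.11083, +0.05817, +0.67966); u = 645.9·(-0.11083)/0.67966 + 312.6 = 207.2716, v = 722.5·(+0.05817)/0.67966 + 222.0 = 283.8392
M2: Pc = R·M2+t = (-0.19914, -0.08812, +0.68603); u = 645.9·(-0.19914)/0.68603 + 312.6 = 125.1062, v = 722.5·(-0.08812)/0.68603 + 222.0 = 129.1950
M3: Pc = R·M3+t = (-0.33317, -0.00437, +0.75134); u = 645.9·(-0.33317)/0.75134 + 312.6 = 26.1891, v = 722.5·(-0.00437)/0.75134 + 222.0 = 217.7954

c0=(100.31, 359.64) c1=(207.27, 283.84) c2=(125.11, 129.20) c3=(26.19, 217.80)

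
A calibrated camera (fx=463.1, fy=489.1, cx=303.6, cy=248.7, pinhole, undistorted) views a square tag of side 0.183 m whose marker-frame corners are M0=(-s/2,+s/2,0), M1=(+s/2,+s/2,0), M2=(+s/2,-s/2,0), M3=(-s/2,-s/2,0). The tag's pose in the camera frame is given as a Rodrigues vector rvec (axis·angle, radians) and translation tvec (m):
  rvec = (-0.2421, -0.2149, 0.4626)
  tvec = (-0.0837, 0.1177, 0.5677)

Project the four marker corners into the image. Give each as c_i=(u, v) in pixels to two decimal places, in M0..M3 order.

Intrinsics K: fx=463.1, fy=489.1, cx=303.6, cy=248.7
Marker side s = 0.183 m; corners in marker frame (Z=0):
  M0 = (-0.0915, +0.0915, 0)
  M1 = (+0.0915, +0.0915, 0)
  M2 = (+0.0915, -0.0915, 0)
  M3 = (-0.0915, -0.0915, 0)
rvec = (-0.2421, -0.2149, 0.4626), |rvec| = θ = 0.56462 rad = 32.350°
Rodrigues: sinθ=0.53509, 1−cosθ=0.15521; R = I + sinθ·[k]× + (1−cosθ)·[k]×²:
    [+0.87333 -0.41308 -0.25819]
    [+0.46374 +0.86728 +0.18104]
    [+0.14914 -0.27784 +0.94898]
t = (-0.0837, 0.1177, 0.5677) m
M0: Pc = R·M0+t = (-0.20141, +0.15462, +0.52863); u = 463.1·(-0.20141)/0.52863 + 303.6 = 127.1608, v = 489.1·(+0.15462)/0.52863 + 248.7 = 391.7608
M1: Pc = R·M1+t = (-0.04159, +0.23949, +0.55592); u = 463.1·(-0.04159)/0.55592 + 303.6 = 268.9567, v = 489.1·(+0.23949)/0.55592 + 248.7 = 459.4009
M2: Pc = R·M2+t = (+0.03401, +0.08078, +0.60677); u = 463.1·(+0.03401)/0.60677 + 303.6 = 329.5545, v = 489.1·(+0.08078)/0.60677 + 248.7 = 313.8117
M3: Pc = R·M3+t = (-0.12581, -0.00409, +0.57948); u = 463.1·(-0.12581)/0.57948 + 303.6 = 203.0542, v = 489.1·(-0.00409)/0.57948 + 248.7 = 245.2495

c0=(127.16, 391.76) c1=(268.96, 459.40) c2=(329.55, 313.81) c3=(203.05, 245.25)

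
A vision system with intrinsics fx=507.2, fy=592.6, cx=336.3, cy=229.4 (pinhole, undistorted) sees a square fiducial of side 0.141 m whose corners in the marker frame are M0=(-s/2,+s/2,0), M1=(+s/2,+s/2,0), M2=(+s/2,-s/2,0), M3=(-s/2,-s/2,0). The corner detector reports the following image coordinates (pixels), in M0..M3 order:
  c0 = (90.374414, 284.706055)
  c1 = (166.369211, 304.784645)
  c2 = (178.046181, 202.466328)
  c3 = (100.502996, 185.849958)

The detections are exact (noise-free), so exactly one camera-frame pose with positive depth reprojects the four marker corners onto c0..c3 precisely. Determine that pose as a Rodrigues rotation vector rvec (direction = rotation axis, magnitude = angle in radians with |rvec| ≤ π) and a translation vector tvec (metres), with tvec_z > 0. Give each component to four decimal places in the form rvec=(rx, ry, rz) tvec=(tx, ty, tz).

rvec=(0.0684, 0.2236, 0.1685) tvec=(-0.3268, 0.0210, 0.8155)

Intrinsics K: fx=507.2, fy=592.6, cx=336.3, cy=229.4
Marker side s = 0.141 m; corners in marker frame (Z=0):
  M0 = (-0.0705, +0.0705, 0)
  M1 = (+0.0705, +0.0705, 0)
  M2 = (+0.0705, -0.0705, 0)
  M3 = (-0.0705, -0.0705, 0)
Detected image corners:
  c0 = (90.374414, 284.706055) px
  c1 = (166.369211, 304.784645) px
  c2 = (178.046181, 202.466328) px
  c3 = (100.502996, 185.849958) px
Planar DLT: solve 8×8 A·h = b for H (H[2,2]=1):
  H  [+509.17326 -63.08563 +133.06986]
  H  [+65.83093 +738.98033 +244.65597]
  H  [-0.26338 +0.10564 +1.00000]
B = K⁻¹H; ‖b₁‖=1.226249, ‖b₂‖=1.226249; λ = 2/(‖b₁‖+‖b₂‖) = 0.815495, sign → tz>0 ⇒ λ=+0.815495
r₁ = λ·B[:,0] = (+0.96108,+0.17374,-0.21479); r₂ = λ·B[:,1] = (-0.15855,+0.98358,+0.08615)
r₃ = r₁×r₂ = (+0.22623,-0.04874,+0.97285); SVD([r₁ r₂ r₃]) → R = UVᵀ:
  R  [+0.96108 -0.15855 +0.22623]
  R  [+0.17374 +0.98358 -0.04874]
  R  [-0.21479 +0.08615 +0.97285]
t = (-0.32676, +0.02099, +0.81550) m
tr R = 2.917522; θ = arccos((tr R − 1)/2) = 0.288186 rad = 16.512°
axis k = ((R−Rᵀ)₃₂, (R−Rᵀ)₁₃, (R−Rᵀ)₂₁) / (2 sinθ) = (+0.237304, +0.775856, +0.584580)
rvec = θ·k = (+0.068388, +0.223591, +0.168468)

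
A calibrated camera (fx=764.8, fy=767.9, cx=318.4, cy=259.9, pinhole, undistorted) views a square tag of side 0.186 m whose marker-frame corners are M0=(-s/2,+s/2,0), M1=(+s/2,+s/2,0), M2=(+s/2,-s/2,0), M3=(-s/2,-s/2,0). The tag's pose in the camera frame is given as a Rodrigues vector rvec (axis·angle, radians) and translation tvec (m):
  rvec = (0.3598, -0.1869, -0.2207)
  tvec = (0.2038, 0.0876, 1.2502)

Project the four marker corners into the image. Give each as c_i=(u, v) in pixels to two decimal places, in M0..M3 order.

c0=(397.42, 377.90) c1=(500.95, 348.43) c2=(490.28, 247.32) c3=(380.64, 276.25)

Intrinsics K: fx=764.8, fy=767.9, cx=318.4, cy=259.9
Marker side s = 0.186 m; corners in marker frame (Z=0):
  M0 = (-0.0930, +0.0930, 0)
  M1 = (+0.0930, +0.0930, 0)
  M2 = (+0.0930, -0.0930, 0)
  M3 = (-0.0930, -0.0930, 0)
rvec = (0.3598, -0.1869, -0.2207), |rvec| = θ = 0.46162 rad = 26.449°
Rodrigues: sinθ=0.44540, 1−cosθ=0.10467; R = I + sinθ·[k]× + (1−cosθ)·[k]×²:
    [+0.95892 +0.17991 -0.21934]
    [-0.24598 +0.91249 -0.32690]
    [+0.14133 +0.36742 +0.91926]
t = (0.2038, 0.0876, 1.2502) m
M0: Pc = R·M0+t = (+0.13135, +0.19534, +1.27123); u = 764.8·(+0.13135)/1.27123 + 318.4 = 397.4249, v = 767.9·(+0.19534)/1.27123 + 259.9 = 377.8958
M1: Pc = R·M1+t = (+0.30971, +0.14959, +1.29751); u = 764.8·(+0.30971)/1.29751 + 318.4 = 500.9547, v = 767.9·(+0.14959)/1.29751 + 259.9 = 348.4285
M2: Pc = R·M2+t = (+0.27625, -0.02014, +1.22917); u = 764.8·(+0.27625)/1.22917 + 318.4 = 490.2829, v = 767.9·(-0.02014)/1.22917 + 259.9 = 247.3198
M3: Pc = R·M3+t = (+0.09789, +0.02561, +1.20289); u = 764.8·(+0.09789)/1.20289 + 318.4 = 380.6380, v = 767.9·(+0.02561)/1.20289 + 259.9 = 276.2517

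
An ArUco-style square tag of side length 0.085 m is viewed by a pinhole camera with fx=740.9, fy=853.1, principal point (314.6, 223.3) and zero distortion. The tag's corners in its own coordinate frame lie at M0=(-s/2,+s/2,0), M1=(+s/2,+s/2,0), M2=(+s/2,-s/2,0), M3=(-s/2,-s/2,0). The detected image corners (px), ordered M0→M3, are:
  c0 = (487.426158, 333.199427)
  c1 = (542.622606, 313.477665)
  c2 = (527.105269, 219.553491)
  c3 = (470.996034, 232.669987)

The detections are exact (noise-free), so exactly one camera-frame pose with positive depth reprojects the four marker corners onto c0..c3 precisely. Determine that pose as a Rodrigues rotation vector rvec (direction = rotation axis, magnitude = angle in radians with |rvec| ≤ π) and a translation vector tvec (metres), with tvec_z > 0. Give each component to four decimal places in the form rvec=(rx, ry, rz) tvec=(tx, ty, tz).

rvec=(-0.0810, -0.6192, -0.1669) tvec=(0.1919, 0.0440, 0.7354)

Intrinsics K: fx=740.9, fy=853.1, cx=314.6, cy=223.3
Marker side s = 0.085 m; corners in marker frame (Z=0):
  M0 = (-0.0425, +0.0425, 0)
  M1 = (+0.0425, +0.0425, 0)
  M2 = (+0.0425, -0.0425, 0)
  M3 = (-0.0425, -0.0425, 0)
Detected image corners:
  c0 = (487.426158, 333.199427) px
  c1 = (542.622606, 313.477665) px
  c2 = (527.105269, 219.553491) px
  c3 = (470.996034, 232.669987) px
Planar DLT: solve 8×8 A·h = b for H (H[2,2]=1):
  H  [+1057.02294 +170.11923 +507.96399]
  H  [+24.85384 +1132.98449 +274.37650]
  H  [+0.79338 -0.03476 +1.00000]
B = K⁻¹H; ‖b₁‖=1.359769, ‖b₂‖=1.359769; λ = 2/(‖b₁‖+‖b₂‖) = 0.735419, sign → tz>0 ⇒ λ=+0.735419
r₁ = λ·B[:,0] = (+0.80145,-0.13130,+0.58347); r₂ = λ·B[:,1] = (+0.17972,+0.98339,-0.02557)
r₃ = r₁×r₂ = (-0.57042,+0.12535,+0.81173); SVD([r₁ r₂ r₃]) → R = UVᵀ:
  R  [+0.80145 +0.17972 -0.57042]
  R  [-0.13130 +0.98339 +0.12535]
  R  [+0.58347 -0.02557 +0.81173]
t = (+0.19193, +0.04403, +0.73542) m
tr R = 2.596569; θ = arccos((tr R − 1)/2) = 0.646354 rad = 37.033°
axis k = ((R−Rᵀ)₃₂, (R−Rᵀ)₁₃, (R−Rᵀ)₂₁) / (2 sinθ) = (-0.125285, -0.957934, -0.258198)
rvec = θ·k = (-0.080978, -0.619165, -0.166887)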